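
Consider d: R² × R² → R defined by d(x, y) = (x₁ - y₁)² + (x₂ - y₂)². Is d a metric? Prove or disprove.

No. The squared Euclidean distance fails the triangle inequality. Counterexample: x = (0, 0), y = (2, 1), z = (4, 2). d(x,z) = 4² + 2² = 20, but d(x,y) + d(y,z) = (2² + 1²) + (2² + 1²) = 5 + 5 = 10. Since 20 > 10, the triangle inequality is violated. (Note: √d, the ordinary Euclidean distance, IS a metric.)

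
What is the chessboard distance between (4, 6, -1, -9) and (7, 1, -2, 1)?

max(|x_i - y_i|) = max(|4 - 7|, |6 - 1|, |-1 - (-2)|, |-9 - 1|) = max(3, 5, 1, 10) = 10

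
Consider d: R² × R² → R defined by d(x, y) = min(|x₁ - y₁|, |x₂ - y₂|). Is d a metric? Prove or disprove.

No. d fails identity of indiscernibles: take x = (2, 0) and y = (2, 5). Then d(x,y) = min(|2 - 2|, |0 - 5|) = min(0, 5) = 0, yet x ≠ y.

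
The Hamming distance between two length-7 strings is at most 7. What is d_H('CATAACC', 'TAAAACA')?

Differing positions: 1, 3, 7. Hamming distance = 3. The maximum possible Hamming distance for length-7 strings is 7, so d_H/7 = 3/7 ≈ 0.4286.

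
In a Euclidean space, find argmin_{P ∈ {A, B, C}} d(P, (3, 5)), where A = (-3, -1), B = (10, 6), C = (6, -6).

Distances: d(A) ≈ 8.4853, d(B) ≈ 7.0711, d(C) ≈ 11.4018. Nearest: B = (10, 6) with distance 7.0711.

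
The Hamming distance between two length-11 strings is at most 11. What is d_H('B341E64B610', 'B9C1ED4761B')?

Differing positions: 2, 3, 6, 8, 11. Hamming distance = 5. The maximum possible Hamming distance for length-11 strings is 11, so d_H/11 = 5/11 ≈ 0.4545.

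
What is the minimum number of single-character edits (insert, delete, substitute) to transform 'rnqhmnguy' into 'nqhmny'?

Let D[i][j] be the edit distance between the first i characters of 'rnqhmnguy' and the first j characters of 'nqhmny', with D[i][0] = i, D[0][j] = j, and D[i][j] = D[i-1][j-1] if the characters match, else 1 + min(D[i-1][j], D[i][j-1], D[i-1][j-1]). Filling the table (rows: prefixes of 'rnqhmnguy', columns: prefixes of 'nqhmny'):
     ε  n  q  h  m  n  y
  ε  0  1  2  3  4  5  6
  r  1  1  2  3  4  5  6
  n  2  1  2  3  4  4  5
  q  3  2  1  2  3  4  5
  h  4  3  2  1  2  3  4
  m  5  4  3  2  1  2  3
  n  6  5  4  3  2  1  2
  g  7  6  5  4  3  2  2
  u  8  7  6  5  4  3  3
  y  9  8  7  6  5  4  3
The bottom-right entry gives D[9][6] = 3, so no sequence of fewer than 3 edits works. Backtracking through the table gives one optimal edit sequence (3 edits):
  rnqhmnguy → nqhmnguy (del r @1)
  nqhmnguy → nqhmnuy (del g @6)
  nqhmnuy → nqhmny (del u @6)
Edit distance = 3.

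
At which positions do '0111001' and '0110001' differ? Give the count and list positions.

Differing positions: 4. Hamming distance = 1.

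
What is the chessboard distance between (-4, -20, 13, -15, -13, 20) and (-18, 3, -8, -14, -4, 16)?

max(|x_i - y_i|) = max(|-4 - (-18)|, |-20 - 3|, |13 - (-8)|, |-15 - (-14)|, |-13 - (-4)|, |20 - 16|) = max(14, 23, 21, 1, 9, 4) = 23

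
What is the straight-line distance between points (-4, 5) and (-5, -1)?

√(Σ(x_i - y_i)²) = √((-4 - (-5))² + (5 - (-1))²)
= √(1² + 6²) = √(1 + 36) = √37 ≈ 6.0828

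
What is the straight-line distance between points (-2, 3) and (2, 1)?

√(Σ(x_i - y_i)²) = √((-2 - 2)² + (3 - 1)²)
= √((-4)² + 2²) = √(16 + 4) = √20 ≈ 4.4721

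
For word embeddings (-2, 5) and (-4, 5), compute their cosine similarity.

With u = (-2, 5), v = (-4, 5):
u·v = (-2)·(-4) + 5·5 = 8 + 25 = 33.
|u| = √((-2)² + 5²) = √29, |v| = √((-4)² + 5²) = √41, so |u||v| = √(29·41) = √1189.
cos θ = (u·v)/(|u||v|) = 33/√1189 ≈ 0.957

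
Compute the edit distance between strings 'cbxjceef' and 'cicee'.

Let D[i][j] be the edit distance between the first i characters of 'cbxjceef' and the first j characters of 'cicee', with D[i][0] = i, D[0][j] = j, and D[i][j] = D[i-1][j-1] if the characters match, else 1 + min(D[i-1][j], D[i][j-1], D[i-1][j-1]). Filling the table (rows: prefixes of 'cbxjceef', columns: prefixes of 'cicee'):
     ε  c  i  c  e  e
  ε  0  1  2  3  4  5
  c  1  0  1  2  3  4
  b  2  1  1  2  3  4
  x  3  2  2  2  3  4
  j  4  3  3  3  3  4
  c  5  4  4  3  4  4
  e  6  5  5  4  3  4
  e  7  6  6  5  4  3
  f  8  7  7  6  5  4
The bottom-right entry gives D[8][5] = 4, so no sequence of fewer than 4 edits works. Backtracking through the table gives one optimal edit sequence (4 edits):
  cbxjceef → cxjceef (del b @2)
  cxjceef → cjceef (del x @2)
  cjceef → ciceef (sub j→i @2)
  ciceef → cicee (del f @6)
Edit distance = 4.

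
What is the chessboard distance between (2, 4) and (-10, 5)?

max(|x_i - y_i|) = max(|2 - (-10)|, |4 - 5|) = max(12, 1) = 12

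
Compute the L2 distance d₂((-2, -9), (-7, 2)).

√(Σ(x_i - y_i)²) = √((-2 - (-7))² + (-9 - 2)²)
= √(5² + (-11)²) = √(25 + 121) = √146 ≈ 12.083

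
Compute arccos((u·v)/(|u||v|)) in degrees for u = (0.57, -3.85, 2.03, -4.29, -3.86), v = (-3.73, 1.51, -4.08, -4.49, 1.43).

With u = (0.57, -3.85, 2.03, -4.29, -3.86), v = (-3.73, 1.51, -4.08, -4.49, 1.43):
u·v = 0.57·(-3.73) + (-3.85)·1.51 + 2.03·(-4.08) + (-4.29)·(-4.49) + (-3.86)·1.43 = (-2.1261) + (-5.8135) + (-8.2824) + 19.2621 + (-5.5198) = -2.4797.
|u| = √(0.57² + (-3.85)² + 2.03² + (-4.29)² + (-3.86)²) = √(0.3249 + 14.8225 + 4.1209 + 18.4041 + 14.8996) = √52.572, |v| = √((-3.73)² + 1.51² + (-4.08)² + (-4.49)² + 1.43²) = √(13.9129 + 2.2801 + 16.6464 + 20.1601 + 2.0449) = √55.0444.
cos θ = (u·v)/(|u||v|) = -2.4797/(√52.572·√55.0444) ≈ -0.046096
θ = arccos(-0.046096) ≈ 92.64°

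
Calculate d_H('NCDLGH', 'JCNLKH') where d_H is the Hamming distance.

Differing positions: 1, 3, 5. Hamming distance = 3.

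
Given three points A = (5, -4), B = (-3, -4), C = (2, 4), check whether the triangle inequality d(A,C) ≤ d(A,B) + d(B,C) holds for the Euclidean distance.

d(A,B) = √(8² + 0²) = √64 = 8, d(B,C) = √(5² + 8²) = √89 ≈ 9.434, d(A,C) = √(3² + 8²) = √73 ≈ 8.544.
d(A,C) ≈ 8.544 ≤ 8 + 9.434 = 17.434. Triangle inequality is satisfied.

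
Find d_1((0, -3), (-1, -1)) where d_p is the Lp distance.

Σ|x_i - y_i| = |0 - (-1)| + |-3 - (-1)| = 1 + 2 = 3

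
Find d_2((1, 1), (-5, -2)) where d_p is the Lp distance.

(Σ|x_i - y_i|^2)^(1/2) = (|1 - (-5)|^2 + |1 - (-2)|^2)^(1/2)
= (6^2 + 3^2)^(1/2) = (36 + 9)^(1/2) = (45)^(1/2) ≈ 6.7082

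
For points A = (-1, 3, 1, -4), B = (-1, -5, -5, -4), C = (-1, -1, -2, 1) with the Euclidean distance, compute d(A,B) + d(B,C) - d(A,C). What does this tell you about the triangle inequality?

d(A,B) = √(0² + 8² + 6² + 0²) = √100 = 10, d(B,C) = √(0² + 4² + 3² + 5²) = √50 ≈ 7.0711, d(A,C) = √(0² + 4² + 3² + 5²) = √50 ≈ 7.0711.
d(A,B) + d(B,C) - d(A,C) = 10 + 7.0711 - 7.0711 = 17.0711 - 7.0711 = 10. This is ≥ 0, so the triangle inequality holds for these points.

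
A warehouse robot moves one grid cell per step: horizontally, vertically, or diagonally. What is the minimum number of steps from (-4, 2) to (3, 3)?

max(|x_i - y_i|) = max(|-4 - 3|, |2 - 3|) = max(7, 1) = 7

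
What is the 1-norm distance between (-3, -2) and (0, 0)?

Σ|x_i - y_i| = |-3 - 0| + |-2 - 0| = 3 + 2 = 5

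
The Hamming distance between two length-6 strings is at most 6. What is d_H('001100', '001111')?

Differing positions: 5, 6. Hamming distance = 2. The maximum possible Hamming distance for length-6 strings is 6, so d_H/6 = 2/6 ≈ 0.3333.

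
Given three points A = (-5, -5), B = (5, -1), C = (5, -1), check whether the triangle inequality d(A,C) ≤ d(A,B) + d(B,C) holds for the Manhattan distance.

d(A,B) = 10 + 4 = 14, d(B,C) = 0 + 0 = 0, d(A,C) = 10 + 4 = 14.
d(A,C) = 14 ≤ 14 + 0 = 14. Triangle inequality is satisfied.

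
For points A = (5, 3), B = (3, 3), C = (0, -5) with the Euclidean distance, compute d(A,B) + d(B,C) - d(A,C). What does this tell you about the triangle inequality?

d(A,B) = √(2² + 0²) = √4 = 2, d(B,C) = √(3² + 8²) = √73 ≈ 8.544, d(A,C) = √(5² + 8²) = √89 ≈ 9.434.
d(A,B) + d(B,C) - d(A,C) = 2 + 8.544 - 9.434 = 10.544 - 9.434 = 1.11 (to 4 decimal places). This is ≥ 0, so the triangle inequality holds for these points.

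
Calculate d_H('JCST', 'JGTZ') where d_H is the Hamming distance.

Differing positions: 2, 3, 4. Hamming distance = 3.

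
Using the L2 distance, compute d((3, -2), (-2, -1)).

(Σ|x_i - y_i|^2)^(1/2) = (|3 - (-2)|^2 + |-2 - (-1)|^2)^(1/2)
= (5^2 + 1^2)^(1/2) = (25 + 1)^(1/2) = (26)^(1/2) ≈ 5.099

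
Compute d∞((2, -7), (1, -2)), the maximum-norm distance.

max(|x_i - y_i|) = max(|2 - 1|, |-7 - (-2)|) = max(1, 5) = 5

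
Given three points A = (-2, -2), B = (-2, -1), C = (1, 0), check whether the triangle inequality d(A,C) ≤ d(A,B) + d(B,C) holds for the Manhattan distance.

d(A,B) = 0 + 1 = 1, d(B,C) = 3 + 1 = 4, d(A,C) = 3 + 2 = 5.
d(A,C) = 5 ≤ 1 + 4 = 5. Triangle inequality is satisfied.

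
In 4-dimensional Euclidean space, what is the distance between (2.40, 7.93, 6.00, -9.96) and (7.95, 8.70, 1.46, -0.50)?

√(Σ(x_i - y_i)²) = √((2.4 - 7.95)² + (7.93 - 8.7)² + (6 - 1.46)² + (-9.96 - (-0.5))²)
= √((-5.55)² + (-0.77)² + 4.54² + (-9.46)²) = √(30.8025 + 0.5929 + 20.6116 + 89.4916) = √141.4986 ≈ 11.8953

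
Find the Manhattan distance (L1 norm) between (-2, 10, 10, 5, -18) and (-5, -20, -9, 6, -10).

Σ|x_i - y_i| = |-2 - (-5)| + |10 - (-20)| + |10 - (-9)| + |5 - 6| + |-18 - (-10)| = 3 + 30 + 19 + 1 + 8 = 61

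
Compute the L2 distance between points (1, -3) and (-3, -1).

(Σ|x_i - y_i|^2)^(1/2) = (|1 - (-3)|^2 + |-3 - (-1)|^2)^(1/2)
= (4^2 + 2^2)^(1/2) = (16 + 4)^(1/2) = (20)^(1/2) ≈ 4.4721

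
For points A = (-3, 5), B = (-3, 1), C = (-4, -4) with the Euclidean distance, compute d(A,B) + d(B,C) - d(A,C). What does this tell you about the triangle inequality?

d(A,B) = √(0² + 4²) = √16 = 4, d(B,C) = √(1² + 5²) = √26 ≈ 5.099, d(A,C) = √(1² + 9²) = √82 ≈ 9.0554.
d(A,B) + d(B,C) - d(A,C) = 4 + 5.099 - 9.0554 = 9.099 - 9.0554 = 0.0436 (to 4 decimal places). This is ≥ 0, so the triangle inequality holds for these points.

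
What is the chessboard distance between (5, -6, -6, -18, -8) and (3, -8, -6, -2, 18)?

max(|x_i - y_i|) = max(|5 - 3|, |-6 - (-8)|, |-6 - (-6)|, |-18 - (-2)|, |-8 - 18|) = max(2, 2, 0, 16, 26) = 26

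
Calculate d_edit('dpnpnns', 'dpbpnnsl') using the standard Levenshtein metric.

Let D[i][j] be the edit distance between the first i characters of 'dpnpnns' and the first j characters of 'dpbpnnsl', with D[i][0] = i, D[0][j] = j, and D[i][j] = D[i-1][j-1] if the characters match, else 1 + min(D[i-1][j], D[i][j-1], D[i-1][j-1]). Filling the table (rows: prefixes of 'dpnpnns', columns: prefixes of 'dpbpnnsl'):
     ε  d  p  b  p  n  n  s  l
  ε  0  1  2  3  4  5  6  7  8
  d  1  0  1  2  3  4  5  6  7
  p  2  1  0  1  2  3  4  5  6
  n  3  2  1  1  2  2  3  4  5
  p  4  3  2  2  1  2  3  4  5
  n  5  4  3  3  2  1  2  3  4
  n  6  5  4  4  3  2  1  2  3
  s  7  6  5  5  4  3  2  1  2
The bottom-right entry gives D[7][8] = 2, so no sequence of fewer than 2 edits works. Backtracking through the table gives one optimal edit sequence (2 edits):
  dpnpnns → dpbpnns (sub n→b @3)
  dpbpnns → dpbpnnsl (ins l @8)
Edit distance = 2.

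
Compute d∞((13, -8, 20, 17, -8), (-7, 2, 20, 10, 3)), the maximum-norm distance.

max(|x_i - y_i|) = max(|13 - (-7)|, |-8 - 2|, |20 - 20|, |17 - 10|, |-8 - 3|) = max(20, 10, 0, 7, 11) = 20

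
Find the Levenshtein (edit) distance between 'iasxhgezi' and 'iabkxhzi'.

Let D[i][j] be the edit distance between the first i characters of 'iasxhgezi' and the first j characters of 'iabkxhzi', with D[i][0] = i, D[0][j] = j, and D[i][j] = D[i-1][j-1] if the characters match, else 1 + min(D[i-1][j], D[i][j-1], D[i-1][j-1]). Filling the table (rows: prefixes of 'iasxhgezi', columns: prefixes of 'iabkxhzi'):
     ε  i  a  b  k  x  h  z  i
  ε  0  1  2  3  4  5  6  7  8
  i  1  0  1  2  3  4  5  6  7
  a  2  1  0  1  2  3  4  5  6
  s  3  2  1  1  2  3  4  5  6
  x  4  3  2  2  2  2  3  4  5
  h  5  4  3  3  3  3  2  3  4
  g  6  5  4  4  4  4  3  3  4
  e  7  6  5  5  5  5  4  4  4
  z  8  7  6  6  6  6  5  4  5
  i  9  8  7  7  7  7  6  5  4
The bottom-right entry gives D[9][8] = 4, so no sequence of fewer than 4 edits works. Backtracking through the table gives one optimal edit sequence (4 edits):
  iasxhgezi → iabsxhgezi (ins b @3)
  iabsxhgezi → iabkxhgezi (sub s→k @4)
  iabkxhgezi → iabkxhezi (del g @7)
  iabkxhezi → iabkxhzi (del e @7)
Edit distance = 4.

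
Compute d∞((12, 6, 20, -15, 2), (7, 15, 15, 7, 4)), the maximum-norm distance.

max(|x_i - y_i|) = max(|12 - 7|, |6 - 15|, |20 - 15|, |-15 - 7|, |2 - 4|) = max(5, 9, 5, 22, 2) = 22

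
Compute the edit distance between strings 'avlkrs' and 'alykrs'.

Let D[i][j] be the edit distance between the first i characters of 'avlkrs' and the first j characters of 'alykrs', with D[i][0] = i, D[0][j] = j, and D[i][j] = D[i-1][j-1] if the characters match, else 1 + min(D[i-1][j], D[i][j-1], D[i-1][j-1]). Filling the table (rows: prefixes of 'avlkrs', columns: prefixes of 'alykrs'):
     ε  a  l  y  k  r  s
  ε  0  1  2  3  4  5  6
  a  1  0  1  2  3  4  5
  v  2  1  1  2  3  4  5
  l  3  2  1  2  3  4  5
  k  4  3  2  2  2  3  4
  r  5  4  3  3  3  2  3
  s  6  5  4  4  4  3  2
The bottom-right entry gives D[6][6] = 2, so no sequence of fewer than 2 edits works. Backtracking through the table gives one optimal edit sequence (2 edits):
  avlkrs → allkrs (sub v→l @2)
  allkrs → alykrs (sub l→y @3)
Edit distance = 2.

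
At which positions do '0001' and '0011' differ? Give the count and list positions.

Differing positions: 3. Hamming distance = 1.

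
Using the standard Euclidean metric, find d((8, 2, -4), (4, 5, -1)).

√(Σ(x_i - y_i)²) = √((8 - 4)² + (2 - 5)² + (-4 - (-1))²)
= √(4² + (-3)² + (-3)²) = √(16 + 9 + 9) = √34 ≈ 5.831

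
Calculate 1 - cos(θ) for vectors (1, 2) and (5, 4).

With u = (1, 2), v = (5, 4):
u·v = 1·5 + 2·4 = 5 + 8 = 13.
|u| = √(1² + 2²) = √5, |v| = √(5² + 4²) = √41, so |u||v| = √(5·41) = √205.
cos θ = (u·v)/(|u||v|) = 13/√205 ≈ 0.908
Cosine distance = 1 - cos θ ≈ 1 - 0.908 = 0.092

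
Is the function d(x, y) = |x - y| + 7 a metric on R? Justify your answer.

No. d fails identity of indiscernibles (specifically d(x,x) = 0): d(1, 1) = |1 - 1| + 7 = 0 + 7 = 7 ≠ 0.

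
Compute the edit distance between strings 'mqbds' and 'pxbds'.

Let D[i][j] be the edit distance between the first i characters of 'mqbds' and the first j characters of 'pxbds', with D[i][0] = i, D[0][j] = j, and D[i][j] = D[i-1][j-1] if the characters match, else 1 + min(D[i-1][j], D[i][j-1], D[i-1][j-1]). Filling the table (rows: prefixes of 'mqbds', columns: prefixes of 'pxbds'):
     ε  p  x  b  d  s
  ε  0  1  2  3  4  5
  m  1  1  2  3  4  5
  q  2  2  2  3  4  5
  b  3  3  3  2  3  4
  d  4  4  4  3  2  3
  s  5  5  5  4  3  2
The bottom-right entry gives D[5][5] = 2, so no sequence of fewer than 2 edits works. Backtracking through the table gives one optimal edit sequence (2 edits):
  mqbds → pqbds (sub m→p @1)
  pqbds → pxbds (sub q→x @2)
Edit distance = 2.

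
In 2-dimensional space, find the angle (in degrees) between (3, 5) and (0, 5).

With u = (3, 5), v = (0, 5):
u·v = 3·0 + 5·5 = 0 + 25 = 25.
|u| = √(3² + 5²) = √34, |v| = √(0² + 5²) = √25, so |u||v| = √(34·25) = √850.
cos θ = (u·v)/(|u||v|) = 25/√850 ≈ 0.857493
θ = arccos(0.857493) ≈ 30.96°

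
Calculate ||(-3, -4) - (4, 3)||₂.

√(Σ(x_i - y_i)²) = √((-3 - 4)² + (-4 - 3)²)
= √((-7)² + (-7)²) = √(49 + 49) = √98 ≈ 9.8995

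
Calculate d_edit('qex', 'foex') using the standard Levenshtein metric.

Let D[i][j] be the edit distance between the first i characters of 'qex' and the first j characters of 'foex', with D[i][0] = i, D[0][j] = j, and D[i][j] = D[i-1][j-1] if the characters match, else 1 + min(D[i-1][j], D[i][j-1], D[i-1][j-1]). Filling the table (rows: prefixes of 'qex', columns: prefixes of 'foex'):
     ε  f  o  e  x
  ε  0  1  2  3  4
  q  1  1  2  3  4
  e  2  2  2  2  3
  x  3  3  3  3  2
The bottom-right entry gives D[3][4] = 2, so no sequence of fewer than 2 edits works. Backtracking through the table gives one optimal edit sequence (2 edits):
  qex → fqex (ins f @1)
  fqex → foex (sub q→o @2)
Edit distance = 2.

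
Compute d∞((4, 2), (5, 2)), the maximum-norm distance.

max(|x_i - y_i|) = max(|4 - 5|, |2 - 2|) = max(1, 0) = 1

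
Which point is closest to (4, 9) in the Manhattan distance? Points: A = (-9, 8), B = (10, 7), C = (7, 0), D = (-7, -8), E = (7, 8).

Distances: d(A) = 14, d(B) = 8, d(C) = 12, d(D) = 28, d(E) = 4. Nearest: E = (7, 8) with distance 4.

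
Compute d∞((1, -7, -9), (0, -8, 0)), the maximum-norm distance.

max(|x_i - y_i|) = max(|1 - 0|, |-7 - (-8)|, |-9 - 0|) = max(1, 1, 9) = 9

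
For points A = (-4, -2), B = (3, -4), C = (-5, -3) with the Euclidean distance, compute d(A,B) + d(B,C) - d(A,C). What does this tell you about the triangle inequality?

d(A,B) = √(7² + 2²) = √53 ≈ 7.2801, d(B,C) = √(8² + 1²) = √65 ≈ 8.0623, d(A,C) = √(1² + 1²) = √2 ≈ 1.4142.
d(A,B) + d(B,C) - d(A,C) = 7.2801 + 8.0623 - 1.4142 = 15.3424 - 1.4142 = 13.9282 (to 4 decimal places). This is ≥ 0, so the triangle inequality holds for these points.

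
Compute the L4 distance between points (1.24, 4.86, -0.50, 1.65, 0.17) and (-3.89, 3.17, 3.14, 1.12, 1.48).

(Σ|x_i - y_i|^4)^(1/4) = (|1.24 - (-3.89)|^4 + |4.86 - 3.17|^4 + |-0.5 - 3.14|^4 + |1.65 - 1.12|^4 + |0.17 - 1.48|^4)^(1/4)
= (5.13^4 + 1.69^4 + 3.64^4 + 0.53^4 + 1.31^4)^(1/4) ≈ (692.5792 + 8.1573 + 175.5519 + 0.0789 + 2.945)^(1/4) = (879.3123)^(1/4) ≈ 5.4455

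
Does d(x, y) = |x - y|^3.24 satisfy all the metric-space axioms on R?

No. d(x,y) = |x-y|^3.24 fails the triangle inequality since p = 3.24 > 1. Counterexample: x = -4, y = 2, z = 9. d(x,z) = |-4 - 9|^3.24 = 13^3.24 ≈ 4066.0851, but d(x,y) + d(y,z) = 6^3.24 + 7^3.24 ≈ 332.055 + 547.1642 = 879.2192. Since 4066.0851 > 879.2192, the triangle inequality is violated.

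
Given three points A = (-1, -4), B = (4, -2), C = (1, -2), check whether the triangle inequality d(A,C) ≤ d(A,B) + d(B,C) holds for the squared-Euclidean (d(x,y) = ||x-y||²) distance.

d(A,B) = 5² + 2² = 29, d(B,C) = 3² + 0² = 9, d(A,C) = 2² + 2² = 8.
d(A,C) = 8 ≤ 29 + 9 = 38. Triangle inequality is satisfied.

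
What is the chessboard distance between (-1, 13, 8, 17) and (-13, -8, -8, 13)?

max(|x_i - y_i|) = max(|-1 - (-13)|, |13 - (-8)|, |8 - (-8)|, |17 - 13|) = max(12, 21, 16, 4) = 21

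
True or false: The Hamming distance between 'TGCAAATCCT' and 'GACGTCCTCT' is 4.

Differing positions: 1, 2, 4, 5, 6, 7, 8. Hamming distance = 7, so the claim that d_H = 4 is false.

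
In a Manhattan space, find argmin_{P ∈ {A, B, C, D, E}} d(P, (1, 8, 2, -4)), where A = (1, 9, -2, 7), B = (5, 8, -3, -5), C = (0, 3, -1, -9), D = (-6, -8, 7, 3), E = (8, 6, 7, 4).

Distances: d(A) = 16, d(B) = 10, d(C) = 14, d(D) = 35, d(E) = 22. Nearest: B = (5, 8, -3, -5) with distance 10.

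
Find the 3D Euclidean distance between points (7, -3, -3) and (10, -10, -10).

√(Σ(x_i - y_i)²) = √((7 - 10)² + (-3 - (-10))² + (-3 - (-10))²)
= √((-3)² + 7² + 7²) = √(9 + 49 + 49) = √107 ≈ 10.3441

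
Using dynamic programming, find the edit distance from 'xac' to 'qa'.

Let D[i][j] be the edit distance between the first i characters of 'xac' and the first j characters of 'qa', with D[i][0] = i, D[0][j] = j, and D[i][j] = D[i-1][j-1] if the characters match, else 1 + min(D[i-1][j], D[i][j-1], D[i-1][j-1]). Filling the table (rows: prefixes of 'xac', columns: prefixes of 'qa'):
     ε  q  a
  ε  0  1  2
  x  1  1  2
  a  2  2  1
  c  3  3  2
The bottom-right entry gives D[3][2] = 2, so no sequence of fewer than 2 edits works. Backtracking through the table gives one optimal edit sequence (2 edits):
  xac → qac (sub x→q @1)
  qac → qa (del c @3)
Edit distance = 2.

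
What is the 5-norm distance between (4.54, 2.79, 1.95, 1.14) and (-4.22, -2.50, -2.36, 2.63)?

(Σ|x_i - y_i|^5)^(1/5) = (|4.54 - (-4.22)|^5 + |2.79 - (-2.5)|^5 + |1.95 - (-2.36)|^5 + |1.14 - 2.63|^5)^(1/5)
= (8.76^5 + 5.29^5 + 4.31^5 + 1.49^5)^(1/5) ≈ (51584.6551 + 4142.6511 + 1487.2581 + 7.344)^(1/5) = (57221.9083)^(1/5) ≈ 8.9436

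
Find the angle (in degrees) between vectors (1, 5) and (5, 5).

With u = (1, 5), v = (5, 5):
u·v = 1·5 + 5·5 = 5 + 25 = 30.
|u| = √(1² + 5²) = √26, |v| = √(5² + 5²) = √50, so |u||v| = √(26·50) = √1300.
cos θ = (u·v)/(|u||v|) = 30/√1300 ≈ 0.83205
θ = arccos(0.83205) ≈ 33.69°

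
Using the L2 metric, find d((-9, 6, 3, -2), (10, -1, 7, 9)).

√(Σ(x_i - y_i)²) = √((-9 - 10)² + (6 - (-1))² + (3 - 7)² + (-2 - 9)²)
= √((-19)² + 7² + (-4)² + (-11)²) = √(361 + 49 + 16 + 121) = √547 ≈ 23.388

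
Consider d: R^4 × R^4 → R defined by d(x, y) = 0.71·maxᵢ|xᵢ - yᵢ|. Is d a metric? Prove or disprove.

Yes. The L∞ (Chebyshev) norm induces a metric on R^4, and multiplying a metric by a positive constant 0.71 > 0 preserves all four axioms: non-negativity (0.71·||x-y|| ≥ 0), identity (0.71·||x-y|| = 0 ⟺ ||x-y|| = 0 ⟺ x = y), symmetry (||x-y|| = ||y-x||), and the triangle inequality (0.71·||x-z|| ≤ 0.71·||x-y|| + 0.71·||y-z||). So d is a metric.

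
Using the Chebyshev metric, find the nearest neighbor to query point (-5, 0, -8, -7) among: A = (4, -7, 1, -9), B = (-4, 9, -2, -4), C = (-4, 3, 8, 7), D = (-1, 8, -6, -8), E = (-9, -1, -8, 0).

Distances: d(A) = 9, d(B) = 9, d(C) = 16, d(D) = 8, d(E) = 7. Nearest: E = (-9, -1, -8, 0) with distance 7.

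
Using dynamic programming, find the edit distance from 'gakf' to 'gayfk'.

Let D[i][j] be the edit distance between the first i characters of 'gakf' and the first j characters of 'gayfk', with D[i][0] = i, D[0][j] = j, and D[i][j] = D[i-1][j-1] if the characters match, else 1 + min(D[i-1][j], D[i][j-1], D[i-1][j-1]). Filling the table (rows: prefixes of 'gakf', columns: prefixes of 'gayfk'):
     ε  g  a  y  f  k
  ε  0  1  2  3  4  5
  g  1  0  1  2  3  4
  a  2  1  0  1  2  3
  k  3  2  1  1  2  2
  f  4  3  2  2  1  2
The bottom-right entry gives D[4][5] = 2, so no sequence of fewer than 2 edits works. Backtracking through the table gives one optimal edit sequence (2 edits):
  gakf → gayf (sub k→y @3)
  gayf → gayfk (ins k @5)
Edit distance = 2.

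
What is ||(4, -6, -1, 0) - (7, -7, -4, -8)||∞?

max(|x_i - y_i|) = max(|4 - 7|, |-6 - (-7)|, |-1 - (-4)|, |0 - (-8)|) = max(3, 1, 3, 8) = 8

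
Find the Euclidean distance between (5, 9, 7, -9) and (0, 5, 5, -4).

√(Σ(x_i - y_i)²) = √((5 - 0)² + (9 - 5)² + (7 - 5)² + (-9 - (-4))²)
= √(5² + 4² + 2² + (-5)²) = √(25 + 16 + 4 + 25) = √70 ≈ 8.3666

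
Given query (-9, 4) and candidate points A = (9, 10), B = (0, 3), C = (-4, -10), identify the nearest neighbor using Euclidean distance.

Distances: d(A) ≈ 18.9737, d(B) ≈ 9.0554, d(C) ≈ 14.8661. Nearest: B = (0, 3) with distance 9.0554.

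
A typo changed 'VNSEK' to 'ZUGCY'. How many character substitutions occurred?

Differing positions: 1, 2, 3, 4, 5. Hamming distance = 5.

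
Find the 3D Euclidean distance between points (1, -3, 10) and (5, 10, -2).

√(Σ(x_i - y_i)²) = √((1 - 5)² + (-3 - 10)² + (10 - (-2))²)
= √((-4)² + (-13)² + 12²) = √(16 + 169 + 144) = √329 ≈ 18.1384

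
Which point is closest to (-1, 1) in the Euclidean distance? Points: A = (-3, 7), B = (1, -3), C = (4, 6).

Distances: d(A) ≈ 6.3246, d(B) ≈ 4.4721, d(C) ≈ 7.0711. Nearest: B = (1, -3) with distance 4.4721.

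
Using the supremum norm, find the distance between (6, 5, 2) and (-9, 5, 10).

max(|x_i - y_i|) = max(|6 - (-9)|, |5 - 5|, |2 - 10|) = max(15, 0, 8) = 15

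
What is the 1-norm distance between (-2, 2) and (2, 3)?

Σ|x_i - y_i| = |-2 - 2| + |2 - 3| = 4 + 1 = 5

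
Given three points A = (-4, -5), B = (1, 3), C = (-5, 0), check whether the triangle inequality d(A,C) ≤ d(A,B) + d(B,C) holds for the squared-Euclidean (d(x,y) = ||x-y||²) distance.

d(A,B) = 5² + 8² = 89, d(B,C) = 6² + 3² = 45, d(A,C) = 1² + 5² = 26.
d(A,C) = 26 ≤ 89 + 45 = 134. Triangle inequality is satisfied.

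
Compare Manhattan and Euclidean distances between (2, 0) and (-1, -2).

L1 = |2 - (-1)| + |0 - (-2)| = 3 + 2 = 5
L2 = √(3² + 2²) = √13 ≈ 3.6056
L1 ≥ L2 always (equality iff movement is along one axis); L1 > L2 here.
Ratio L1/L2 = 5/√13 ≈ 1.3868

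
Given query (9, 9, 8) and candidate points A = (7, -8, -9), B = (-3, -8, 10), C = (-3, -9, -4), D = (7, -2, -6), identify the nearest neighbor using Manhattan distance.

Distances: d(A) = 36, d(B) = 31, d(C) = 42, d(D) = 27. Nearest: D = (7, -2, -6) with distance 27.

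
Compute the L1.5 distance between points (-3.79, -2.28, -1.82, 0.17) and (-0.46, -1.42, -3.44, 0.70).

(Σ|x_i - y_i|^1.5)^(1/1.5) = (|-3.79 - (-0.46)|^1.5 + |-2.28 - (-1.42)|^1.5 + |-1.82 - (-3.44)|^1.5 + |0.17 - 0.7|^1.5)^(1/1.5)
= (3.33^1.5 + 0.86^1.5 + 1.62^1.5 + 0.53^1.5)^(1/1.5) ≈ (6.0767 + 0.7975 + 2.0619 + 0.3858)^(1/1.5) = (9.3219)^(1/1.5) ≈ 4.4293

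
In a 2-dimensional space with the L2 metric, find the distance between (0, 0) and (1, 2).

(Σ|x_i - y_i|^2)^(1/2) = (|0 - 1|^2 + |0 - 2|^2)^(1/2)
= (1^2 + 2^2)^(1/2) = (1 + 4)^(1/2) = (5)^(1/2) ≈ 2.2361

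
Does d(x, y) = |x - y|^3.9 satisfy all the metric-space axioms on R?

No. d(x,y) = |x-y|^3.9 fails the triangle inequality since p = 3.9 > 1. Counterexample: x = 0, y = 8, z = 12. d(x,z) = |0 - 12|^3.9 = 12^3.9 ≈ 16173.606, but d(x,y) + d(y,z) = 8^3.9 + 4^3.9 ≈ 3326.9858 + 222.8609 = 3549.8467. Since 16173.606 > 3549.8467, the triangle inequality is violated.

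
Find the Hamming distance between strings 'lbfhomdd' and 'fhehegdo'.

Differing positions: 1, 2, 3, 5, 6, 8. Hamming distance = 6.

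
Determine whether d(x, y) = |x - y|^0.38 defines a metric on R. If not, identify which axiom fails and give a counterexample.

Yes. With 0 < p = 0.38 ≤ 1, d(x,y) = |x-y|^0.38 is a metric on R. Non-negativity and symmetry are immediate; |x-y|^0.38 = 0 ⟺ |x-y| = 0 ⟺ x = y. For the triangle inequality, the function t ↦ t^0.38 is subadditive on [0,∞) when p ≤ 1, so |x-z|^0.38 ≤ (|x-y| + |y-z|)^0.38 ≤ |x-y|^0.38 + |y-z|^0.38.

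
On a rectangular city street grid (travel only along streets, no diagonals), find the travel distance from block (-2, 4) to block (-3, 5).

Σ|x_i - y_i| = |-2 - (-3)| + |4 - 5| = 1 + 1 = 2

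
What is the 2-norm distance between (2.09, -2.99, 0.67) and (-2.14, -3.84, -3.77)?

(Σ|x_i - y_i|^2)^(1/2) = (|2.09 - (-2.14)|^2 + |-2.99 - (-3.84)|^2 + |0.67 - (-3.77)|^2)^(1/2)
= (4.23^2 + 0.85^2 + 4.44^2)^(1/2) = (17.8929 + 0.7225 + 19.7136)^(1/2) = (38.329)^(1/2) ≈ 6.191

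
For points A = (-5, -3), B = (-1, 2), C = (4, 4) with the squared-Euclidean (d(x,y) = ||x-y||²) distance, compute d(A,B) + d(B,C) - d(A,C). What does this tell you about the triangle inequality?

d(A,B) = 4² + 5² = 41, d(B,C) = 5² + 2² = 29, d(A,C) = 9² + 7² = 130.
d(A,B) + d(B,C) - d(A,C) = 41 + 29 - 130 = 70 - 130 = -60. This is < 0, so the triangle inequality FAILS for these points (squared-Euclidean is not a metric).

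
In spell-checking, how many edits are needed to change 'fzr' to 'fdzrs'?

Let D[i][j] be the edit distance between the first i characters of 'fzr' and the first j characters of 'fdzrs', with D[i][0] = i, D[0][j] = j, and D[i][j] = D[i-1][j-1] if the characters match, else 1 + min(D[i-1][j], D[i][j-1], D[i-1][j-1]). Filling the table (rows: prefixes of 'fzr', columns: prefixes of 'fdzrs'):
     ε  f  d  z  r  s
  ε  0  1  2  3  4  5
  f  1  0  1  2  3  4
  z  2  1  1  1  2  3
  r  3  2  2  2  1  2
The bottom-right entry gives D[3][5] = 2, so no sequence of fewer than 2 edits works. Backtracking through the table gives one optimal edit sequence (2 edits):
  fzr → fdzr (ins d @2)
  fdzr → fdzrs (ins s @5)
Edit distance = 2.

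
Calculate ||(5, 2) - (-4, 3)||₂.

√(Σ(x_i - y_i)²) = √((5 - (-4))² + (2 - 3)²)
= √(9² + (-1)²) = √(81 + 1) = √82 ≈ 9.0554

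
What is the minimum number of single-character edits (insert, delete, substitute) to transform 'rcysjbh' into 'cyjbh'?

Let D[i][j] be the edit distance between the first i characters of 'rcysjbh' and the first j characters of 'cyjbh', with D[i][0] = i, D[0][j] = j, and D[i][j] = D[i-1][j-1] if the characters match, else 1 + min(D[i-1][j], D[i][j-1], D[i-1][j-1]). Filling the table (rows: prefixes of 'rcysjbh', columns: prefixes of 'cyjbh'):
     ε  c  y  j  b  h
  ε  0  1  2  3  4  5
  r  1  1  2  3  4  5
  c  2  1  2  3  4  5
  y  3  2  1  2  3  4
  s  4  3  2  2  3  4
  j  5  4  3  2  3  4
  b  6  5  4  3  2  3
  h  7  6  5  4  3  2
The bottom-right entry gives D[7][5] = 2, so no sequence of fewer than 2 edits works. Backtracking through the table gives one optimal edit sequence (2 edits):
  rcysjbh → cysjbh (del r @1)
  cysjbh → cyjbh (del s @3)
Edit distance = 2.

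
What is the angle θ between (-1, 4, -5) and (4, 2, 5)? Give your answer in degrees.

With u = (-1, 4, -5), v = (4, 2, 5):
u·v = (-1)·4 + 4·2 + (-5)·5 = (-4) + 8 + (-25) = -21.
|u| = √((-1)² + 4² + (-5)²) = √42, |v| = √(4² + 2² + 5²) = √45, so |u||v| = √(42·45) = √1890.
cos θ = (u·v)/(|u||v|) = -21/√1890 ≈ -0.483046
θ = arccos(-0.483046) ≈ 118.88°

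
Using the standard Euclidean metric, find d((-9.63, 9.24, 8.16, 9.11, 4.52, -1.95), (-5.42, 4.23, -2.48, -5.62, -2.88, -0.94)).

√(Σ(x_i - y_i)²) = √((-9.63 - (-5.42))² + (9.24 - 4.23)² + (8.16 - (-2.48))² + (9.11 - (-5.62))² + (4.52 - (-2.88))² + (-1.95 - (-0.94))²)
= √((-4.21)² + 5.01² + 10.64² + 14.73² + 7.4² + (-1.01)²) = √(17.7241 + 25.1001 + 113.2096 + 216.9729 + 54.76 + 1.0201) = √428.7868 ≈ 20.7072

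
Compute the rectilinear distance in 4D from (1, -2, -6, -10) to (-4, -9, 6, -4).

Σ|x_i - y_i| = |1 - (-4)| + |-2 - (-9)| + |-6 - 6| + |-10 - (-4)| = 5 + 7 + 12 + 6 = 30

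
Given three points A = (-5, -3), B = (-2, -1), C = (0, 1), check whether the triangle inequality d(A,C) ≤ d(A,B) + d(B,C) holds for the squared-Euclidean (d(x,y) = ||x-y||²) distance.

d(A,B) = 3² + 2² = 13, d(B,C) = 2² + 2² = 8, d(A,C) = 5² + 4² = 41.
d(A,C) = 41 > 13 + 8 = 21. Triangle inequality is VIOLATED. (Squared-Euclidean is not a metric — this is a counterexample.)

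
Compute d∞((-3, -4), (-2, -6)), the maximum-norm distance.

max(|x_i - y_i|) = max(|-3 - (-2)|, |-4 - (-6)|) = max(1, 2) = 2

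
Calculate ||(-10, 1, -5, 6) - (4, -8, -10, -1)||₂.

√(Σ(x_i - y_i)²) = √((-10 - 4)² + (1 - (-8))² + (-5 - (-10))² + (6 - (-1))²)
= √((-14)² + 9² + 5² + 7²) = √(196 + 81 + 25 + 49) = √351 ≈ 18.735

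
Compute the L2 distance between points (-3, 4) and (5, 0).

(Σ|x_i - y_i|^2)^(1/2) = (|-3 - 5|^2 + |4 - 0|^2)^(1/2)
= (8^2 + 4^2)^(1/2) = (64 + 16)^(1/2) = (80)^(1/2) ≈ 8.9443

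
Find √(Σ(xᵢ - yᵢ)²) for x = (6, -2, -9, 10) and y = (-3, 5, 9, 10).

√(Σ(x_i - y_i)²) = √((6 - (-3))² + (-2 - 5)² + (-9 - 9)² + (10 - 10)²)
= √(9² + (-7)² + (-18)² + 0²) = √(81 + 49 + 324 + 0) = √454 ≈ 21.3073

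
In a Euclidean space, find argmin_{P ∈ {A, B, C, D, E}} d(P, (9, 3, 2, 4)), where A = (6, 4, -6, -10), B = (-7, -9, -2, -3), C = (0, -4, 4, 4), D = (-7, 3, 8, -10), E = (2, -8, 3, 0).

Distances: d(A) ≈ 16.4317, d(B) ≈ 21.5639, d(C) ≈ 11.5758, d(D) ≈ 22.0907, d(E) ≈ 13.6748. Nearest: C = (0, -4, 4, 4) with distance 11.5758.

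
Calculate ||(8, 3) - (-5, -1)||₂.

√(Σ(x_i - y_i)²) = √((8 - (-5))² + (3 - (-1))²)
= √(13² + 4²) = √(169 + 16) = √185 ≈ 13.6015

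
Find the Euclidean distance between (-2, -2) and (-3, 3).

√(Σ(x_i - y_i)²) = √((-2 - (-3))² + (-2 - 3)²)
= √(1² + (-5)²) = √(1 + 25) = √26 ≈ 5.099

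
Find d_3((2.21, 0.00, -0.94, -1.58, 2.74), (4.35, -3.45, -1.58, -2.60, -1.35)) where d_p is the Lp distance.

(Σ|x_i - y_i|^3)^(1/3) = (|2.21 - 4.35|^3 + |0 - (-3.45)|^3 + |-0.94 - (-1.58)|^3 + |-1.58 - (-2.6)|^3 + |2.74 - (-1.35)|^3)^(1/3)
= (2.14^3 + 3.45^3 + 0.64^3 + 1.02^3 + 4.09^3)^(1/3) ≈ (9.8003 + 41.0636 + 0.2621 + 1.0612 + 68.4179)^(1/3) = (120.6051)^(1/3) ≈ 4.9407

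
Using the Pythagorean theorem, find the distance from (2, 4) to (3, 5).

√(Σ(x_i - y_i)²) = √((2 - 3)² + (4 - 5)²)
= √((-1)² + (-1)²) = √(1 + 1) = √2 ≈ 1.4142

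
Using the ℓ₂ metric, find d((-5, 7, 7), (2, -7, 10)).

√(Σ(x_i - y_i)²) = √((-5 - 2)² + (7 - (-7))² + (7 - 10)²)
= √((-7)² + 14² + (-3)²) = √(49 + 196 + 9) = √254 ≈ 15.9374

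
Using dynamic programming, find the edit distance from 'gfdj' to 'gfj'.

Let D[i][j] be the edit distance between the first i characters of 'gfdj' and the first j characters of 'gfj', with D[i][0] = i, D[0][j] = j, and D[i][j] = D[i-1][j-1] if the characters match, else 1 + min(D[i-1][j], D[i][j-1], D[i-1][j-1]). Filling the table (rows: prefixes of 'gfdj', columns: prefixes of 'gfj'):
     ε  g  f  j
  ε  0  1  2  3
  g  1  0  1  2
  f  2  1  0  1
  d  3  2  1  1
  j  4  3  2  1
The bottom-right entry gives D[4][3] = 1, so no sequence of fewer than 1 edit works. Backtracking through the table gives one optimal edit sequence (1 edit):
  gfdj → gfj (del d @3)
Edit distance = 1.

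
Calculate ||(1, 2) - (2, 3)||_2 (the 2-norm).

(Σ|x_i - y_i|^2)^(1/2) = (|1 - 2|^2 + |2 - 3|^2)^(1/2)
= (1^2 + 1^2)^(1/2) = (1 + 1)^(1/2) = (2)^(1/2) ≈ 1.4142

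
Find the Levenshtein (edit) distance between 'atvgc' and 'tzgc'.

Let D[i][j] be the edit distance between the first i characters of 'atvgc' and the first j characters of 'tzgc', with D[i][0] = i, D[0][j] = j, and D[i][j] = D[i-1][j-1] if the characters match, else 1 + min(D[i-1][j], D[i][j-1], D[i-1][j-1]). Filling the table (rows: prefixes of 'atvgc', columns: prefixes of 'tzgc'):
     ε  t  z  g  c
  ε  0  1  2  3  4
  a  1  1  2  3  4
  t  2  1  2  3  4
  v  3  2  2  3  4
  g  4  3  3  2  3
  c  5  4  4  3  2
The bottom-right entry gives D[5][4] = 2, so no sequence of fewer than 2 edits works. Backtracking through the table gives one optimal edit sequence (2 edits):
  atvgc → tvgc (del a @1)
  tvgc → tzgc (sub v→z @2)
Edit distance = 2.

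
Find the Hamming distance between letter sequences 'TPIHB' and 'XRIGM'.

Differing positions: 1, 2, 4, 5. Hamming distance = 4.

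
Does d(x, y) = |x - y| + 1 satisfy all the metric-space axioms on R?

No. d fails identity of indiscernibles (specifically d(x,x) = 0): d(5, 5) = |5 - 5| + 1 = 0 + 1 = 1 ≠ 0.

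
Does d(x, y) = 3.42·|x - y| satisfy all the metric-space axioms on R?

Yes. Since |x - y| is a metric on R and 3.42 > 0, the positive scalar multiple 3.42·|x - y| is also a metric: scaling by a positive constant preserves non-negativity, identity (d=0 ⟺ |x-y|=0 ⟺ x=y), symmetry, and the triangle inequality.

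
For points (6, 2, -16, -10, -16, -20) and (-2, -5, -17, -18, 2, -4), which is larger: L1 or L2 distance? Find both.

L1 = |6 - (-2)| + |2 - (-5)| + |-16 - (-17)| + |-10 - (-18)| + |-16 - 2| + |-20 - (-4)| = 8 + 7 + 1 + 8 + 18 + 16 = 58
L2 = √(8² + 7² + 1² + 8² + 18² + 16²) = √758 ≈ 27.5318
L1 ≥ L2 always (equality iff movement is along one axis); L1 > L2 here.
Ratio L1/L2 = 58/√758 ≈ 2.1067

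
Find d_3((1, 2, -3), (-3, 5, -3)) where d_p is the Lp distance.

(Σ|x_i - y_i|^3)^(1/3) = (|1 - (-3)|^3 + |2 - 5|^3 + |-3 - (-3)|^3)^(1/3)
= (4^3 + 3^3 + 0^3)^(1/3) = (64 + 27 + 0)^(1/3) = (91)^(1/3) ≈ 4.4979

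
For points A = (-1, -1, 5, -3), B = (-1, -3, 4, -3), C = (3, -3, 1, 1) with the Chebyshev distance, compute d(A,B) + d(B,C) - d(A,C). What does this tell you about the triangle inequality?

d(A,B) = max(0, 2, 1, 0) = 2, d(B,C) = max(4, 0, 3, 4) = 4, d(A,C) = max(4, 2, 4, 4) = 4.
d(A,B) + d(B,C) - d(A,C) = 2 + 4 - 4 = 6 - 4 = 2. This is ≥ 0, so the triangle inequality holds for these points.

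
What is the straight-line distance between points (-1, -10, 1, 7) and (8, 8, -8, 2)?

√(Σ(x_i - y_i)²) = √((-1 - 8)² + (-10 - 8)² + (1 - (-8))² + (7 - 2)²)
= √((-9)² + (-18)² + 9² + 5²) = √(81 + 324 + 81 + 25) = √511 ≈ 22.6053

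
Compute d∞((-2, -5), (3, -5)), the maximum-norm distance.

max(|x_i - y_i|) = max(|-2 - 3|, |-5 - (-5)|) = max(5, 0) = 5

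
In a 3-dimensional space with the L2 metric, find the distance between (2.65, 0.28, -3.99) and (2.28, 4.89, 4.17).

(Σ|x_i - y_i|^2)^(1/2) = (|2.65 - 2.28|^2 + |0.28 - 4.89|^2 + |-3.99 - 4.17|^2)^(1/2)
= (0.37^2 + 4.61^2 + 8.16^2)^(1/2) = (0.1369 + 21.2521 + 66.5856)^(1/2) = (87.9746)^(1/2) ≈ 9.3795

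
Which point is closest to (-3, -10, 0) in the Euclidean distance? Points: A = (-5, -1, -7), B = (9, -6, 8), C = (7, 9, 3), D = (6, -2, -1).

Distances: d(A) ≈ 11.5758, d(B) ≈ 14.9666, d(C) ≈ 21.6795, d(D) ≈ 12.083. Nearest: A = (-5, -1, -7) with distance 11.5758.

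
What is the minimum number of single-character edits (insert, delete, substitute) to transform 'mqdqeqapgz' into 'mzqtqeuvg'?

Let D[i][j] be the edit distance between the first i characters of 'mqdqeqapgz' and the first j characters of 'mzqtqeuvg', with D[i][0] = i, D[0][j] = j, and D[i][j] = D[i-1][j-1] if the characters match, else 1 + min(D[i-1][j], D[i][j-1], D[i-1][j-1]). Filling the table (rows: prefixes of 'mqdqeqapgz', columns: prefixes of 'mzqtqeuvg'):
     ε  m  z  q  t  q  e  u  v  g
  ε  0  1  2  3  4  5  6  7  8  9
  m  1  0  1  2  3  4  5  6  7  8
  q  2  1  1  1  2  3  4  5  6  7
  d  3  2  2  2  2  3  4  5  6  7
  q  4  3  3  2  3  2  3  4  5  6
  e  5  4  4  3  3  3  2  3  4  5
  q  6  5  5  4  4  3  3  3  4  5
  a  7  6  6  5  5  4  4  4  4  5
  p  8  7  7  6  6  5  5  5  5  5
  g  9  8  8  7  7  6  6  6  6  5
  z 10  9  8  8  8  7  7  7  7  6
The bottom-right entry gives D[10][9] = 6, so no sequence of fewer than 6 edits works. Backtracking through the table gives one optimal edit sequence (6 edits):
  mqdqeqapgz → mzqdqeqapgz (ins z @2)
  mzqdqeqapgz → mzqtqeqapgz (sub d→t @4)
  mzqtqeqapgz → mzqtqeapgz (del q @7)
  mzqtqeapgz → mzqtqeupgz (sub a→u @7)
  mzqtqeupgz → mzqtqeuvgz (sub p→v @8)
  mzqtqeuvgz → mzqtqeuvg (del z @10)
Edit distance = 6.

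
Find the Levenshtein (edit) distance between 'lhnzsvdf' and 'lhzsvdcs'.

Let D[i][j] be the edit distance between the first i characters of 'lhnzsvdf' and the first j characters of 'lhzsvdcs', with D[i][0] = i, D[0][j] = j, and D[i][j] = D[i-1][j-1] if the characters match, else 1 + min(D[i-1][j], D[i][j-1], D[i-1][j-1]). Filling the table (rows: prefixes of 'lhnzsvdf', columns: prefixes of 'lhzsvdcs'):
     ε  l  h  z  s  v  d  c  s
  ε  0  1  2  3  4  5  6  7  8
  l  1  0  1  2  3  4  5  6  7
  h  2  1  0  1  2  3  4  5  6
  n  3  2  1  1  2  3  4  5  6
  z  4  3  2  1  2  3  4  5  6
  s  5  4  3  2  1  2  3  4  5
  v  6  5  4  3  2  1  2  3  4
  d  7  6  5  4  3  2  1  2  3
  f  8  7  6  5  4  3  2  2  3
The bottom-right entry gives D[8][8] = 3, so no sequence of fewer than 3 edits works. Backtracking through the table gives one optimal edit sequence (3 edits):
  lhnzsvdf → lhzsvdf (del n @3)
  lhzsvdf → lhzsvdcf (ins c @7)
  lhzsvdcf → lhzsvdcs (sub f→s @8)
Edit distance = 3.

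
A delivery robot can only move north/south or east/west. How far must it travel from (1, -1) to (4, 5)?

Σ|x_i - y_i| = |1 - 4| + |-1 - 5| = 3 + 6 = 9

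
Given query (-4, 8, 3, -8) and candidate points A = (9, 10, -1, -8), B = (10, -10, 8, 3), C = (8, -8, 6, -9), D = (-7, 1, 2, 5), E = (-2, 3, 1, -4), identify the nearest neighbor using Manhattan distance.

Distances: d(A) = 19, d(B) = 48, d(C) = 32, d(D) = 24, d(E) = 13. Nearest: E = (-2, 3, 1, -4) with distance 13.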